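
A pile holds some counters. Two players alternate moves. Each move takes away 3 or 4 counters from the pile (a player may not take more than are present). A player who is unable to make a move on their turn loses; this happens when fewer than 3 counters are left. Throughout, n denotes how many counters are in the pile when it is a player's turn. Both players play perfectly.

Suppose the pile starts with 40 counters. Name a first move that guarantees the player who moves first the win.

Compute win/loss labels from the base case upward. A position with no move is L. Any other position is W if it can reach an L in one move, else L.
n=0: no move → L
n=1: no move → L
n=2: no move → L
n=3: →0(L), so W
n=4: →1(L), so W
n=5: →2(L), so W
n=6: →2(L), so W
n=7: →4(W), 3(W) — all W, so L
n=8: →5(W), 4(W) — all W, so L
n=9: →6(W), 5(W) — all W, so L
n=10: →7(L), so W
n=11: →8(L), so W
n=12: →9(L), so W
n=13: →9(L), so W
n=14: →11(W), 10(W) — all W, so L
n=15: →12(W), 11(W) — all W, so L
n=16: →13(W), 12(W) — all W, so L
n=17: →14(L), so W
n=18: →15(L), so W
n=19: →16(L), so W
n=20: →16(L), so W
n=21: →18(W), 17(W) — all W, so L
n=22: →19(W), 18(W) — all W, so L
n=23: →20(W), 19(W) — all W, so L
n=24: →21(L), so W
n=25: →22(L), so W
n=26: →23(L), so W
n=27: →23(L), so W
n=28: →25(W), 24(W) — all W, so L
n=29: →26(W), 25(W) — all W, so L
n=30: →27(W), 26(W) — all W, so L
n=31: →28(L), so W
n=32: →29(L), so W
n=33: →30(L), so W
n=34: →30(L), so W
n=35: →32(W), 31(W) — all W, so L
n=36: →33(W), 32(W) — all W, so L
n=37: →34(W), 33(W) — all W, so L
n=38: →35(L), so W
n=39: →36(L), so W
n=40: →37(L), so W
From 40, the L positions reachable in one move are: 37, 36. Any move reaching one of these is winning.

Remove 3, leaving 37.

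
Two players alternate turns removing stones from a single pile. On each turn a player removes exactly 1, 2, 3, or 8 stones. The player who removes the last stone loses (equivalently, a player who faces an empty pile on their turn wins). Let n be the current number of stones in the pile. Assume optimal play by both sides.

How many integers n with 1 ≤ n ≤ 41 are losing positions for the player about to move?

Classify positions by backward induction: terminal positions (no move available) are W. From any other position, the mover wins iff some move reaches an L.
n=0: no move; the opponent has just taken the last stone and therefore loses → W
n=1: →0(W) only, which is W, so L
n=2: →1(L), so W
n=3: →1(L), so W
n=4: →1(L), so W
n=5: →4(W), 3(W), 2(W) — all W, so L
n=6: →5(L), so W
n=7: →5(L), so W
n=8: →5(L), so W
n=9: →1(L), so W
n=10: →9(W), 8(W), 7(W), 2(W) — all W, so L
n=11: →10(L), so W
n=12: →10(L), so W
n=13: →10(L), so W
n=14: →13(W), 12(W), 11(W), 6(W) — all W, so L
n=15: →14(L), so W
n=16: →14(L), so W
n=17: →14(L), so W
n=18: →10(L), so W
n=19: →18(W), 17(W), 16(W), 11(W) — all W, so L
n=20: →19(L), so W
n=21: →19(L), so W
n=22: →19(L), so W
n=23: →22(W), 21(W), 20(W), 15(W) — all W, so L
n=24: →23(L), so W
n=25: →23(L), so W
n=26: →23(L), so W
n=27: →19(L), so W
n=28: →27(W), 26(W), 25(W), 20(W) — all W, so L
n=29: →28(L), so W
n=30: →28(L), so W
n=31: →28(L), so W
n=32: →31(W), 30(W), 29(W), 24(W) — all W, so L
n=33: →32(L), so W
n=34: →32(L), so W
n=35: →32(L), so W
n=36: →28(L), so W
n=37: →36(W), 35(W), 34(W), 29(W) — all W, so L
n=38: →37(L), so W
n=39: →37(L), so W
n=40: →37(L), so W
n=41: →40(W), 39(W), 38(W), 33(W) — all W, so L
L entries with 1 ≤ n ≤ 41 (the range starts at n=1): n = 1, 5, 10, 14, 19, 23, 28, 32, 37, 41; that makes 10.

10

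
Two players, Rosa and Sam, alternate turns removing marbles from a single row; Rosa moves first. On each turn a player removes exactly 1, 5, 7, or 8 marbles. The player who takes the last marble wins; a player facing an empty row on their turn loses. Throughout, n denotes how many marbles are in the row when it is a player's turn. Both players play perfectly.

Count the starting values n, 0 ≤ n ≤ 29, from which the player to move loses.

8

Build the W/L table. Terminal = L. A non-terminal position is W if it has a move to some L; otherwise it is L.
n=0: no move → L
n=1: can move to 0, which is L ⇒ W
n=2: the only move is to 1(W), a W ⇒ L
n=3: can move to 2, which is L ⇒ W
n=4: the only move is to 3(W), a W ⇒ L
n=5: can move to 4, which is L ⇒ W
n=6: moves to 5(W), 1(W); every one is W ⇒ L
n=7: can move to 6, which is L ⇒ W
n=8: can move to 0, which is L ⇒ W
n=9: can move to 4, which is L ⇒ W
n=10: can move to 2, which is L ⇒ W
n=11: can move to 6, which is L ⇒ W
n=12: can move to 4, which is L ⇒ W
n=13: can move to 6, which is L ⇒ W
n=14: can move to 6, which is L ⇒ W
n=15: moves to 14(W), 10(W), 8(W), 7(W); every one is W ⇒ L
n=16: can move to 15, which is L ⇒ W
n=17: moves to 16(W), 12(W), 10(W), 9(W); every one is W ⇒ L
n=18: can move to 17, which is L ⇒ W
n=19: moves to 18(W), 14(W), 12(W), 11(W); every one is W ⇒ L
n=20: can move to 19, which is L ⇒ W
n=21: moves to 20(W), 16(W), 14(W), 13(W); every one is W ⇒ L
n=22: can move to 21, which is L ⇒ W
n=23: can move to 15, which is L ⇒ W
n=24: can move to 19, which is L ⇒ W
n=25: can move to 17, which is L ⇒ W
n=26: can move to 21, which is L ⇒ W
n=27: can move to 19, which is L ⇒ W
n=28: can move to 21, which is L ⇒ W
n=29: can move to 21, which is L ⇒ W
L entries with 0 ≤ n ≤ 29: n = 0, 2, 4, 6, 15, 17, 19, 21; that makes 8.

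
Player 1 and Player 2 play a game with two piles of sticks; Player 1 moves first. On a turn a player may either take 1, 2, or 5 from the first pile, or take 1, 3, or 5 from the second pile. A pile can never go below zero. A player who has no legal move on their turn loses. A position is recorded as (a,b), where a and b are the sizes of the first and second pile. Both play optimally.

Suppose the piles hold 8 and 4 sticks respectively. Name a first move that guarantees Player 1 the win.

Move to (6,4).

Build the W/L table. Terminal = L. A non-terminal position is W if it has a move to some L; otherwise it is L.
No move ever increases a pile, so every position that can arise here has a ≤ 8 and b ≤ 4; it is enough to label the cells with 0 ≤ a ≤ 8 and 0 ≤ b ≤ 4.
Every move lowers a or b (never raises either), so fill the grid row by row in increasing a, and left to right within a row: each cell's successors are then already labelled.
      b=0  b=1  b=2  b=3  b=4
a=0:    L    W    L    W    L
a=1:    W    L    W    L    W
a=2:    W    W    W    W    W
a=3:    L    W    L    W    L
a=4:    W    L    W    L    W
a=5:    W    W    W    W    W
a=6:    L    W    L    W    L
a=7:    W    L    W    L    W
a=8:    W    W    W    W    W
Cells with no legal move (terminal, hence L): (0,0).
The remaining L cells, each justified by listing all of its moves:
(0,2): →(0,1)(W) only, which is W, so L
(0,4): →(0,3)(W), (0,1)(W) — all W, so L
(1,1): →(0,1)(W), (1,0)(W) — all W, so L
(1,3): →(0,3)(W), (1,2)(W), (1,0)(W) — all W, so L
(3,0): →(2,0)(W), (1,0)(W) — all W, so L
(3,2): →(2,2)(W), (1,2)(W), (3,1)(W) — all W, so L
(3,4): →(2,4)(W), (1,4)(W), (3,3)(W), (3,1)(W) — all W, so L
(4,1): →(3,1)(W), (2,1)(W), (4,0)(W) — all W, so L
(4,3): →(3,3)(W), (2,3)(W), (4,2)(W), (4,0)(W) — all W, so L
(6,0): →(5,0)(W), (4,0)(W), (1,0)(W) — all W, so L
(6,2): →(5,2)(W), (4,2)(W), (1,2)(W), (6,1)(W) — all W, so L
(6,4): →(5,4)(W), (4,4)(W), (1,4)(W), (6,3)(W), (6,1)(W) — all W, so L
(7,1): →(6,1)(W), (5,1)(W), (2,1)(W), (7,0)(W) — all W, so L
(7,3): →(6,3)(W), (5,3)(W), (2,3)(W), (7,2)(W), (7,0)(W) — all W, so L
Every other cell has at least one move into one of the L cells above, so it is W.
From (8,4), the L positions reachable in one move are: (6,4), (3,4). Any move reaching one of these is winning.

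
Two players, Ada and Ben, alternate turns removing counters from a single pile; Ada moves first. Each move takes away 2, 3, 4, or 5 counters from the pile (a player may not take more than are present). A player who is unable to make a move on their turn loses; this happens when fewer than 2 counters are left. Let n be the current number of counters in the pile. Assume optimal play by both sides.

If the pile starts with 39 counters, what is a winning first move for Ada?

Label each position W (a win for the player to move) or L (a loss). A position with no legal move is L; any other position is W exactly when some move reaches an L, and L when every move reaches a W.
n=0: no move → L
n=1: no move → L
n=2: reaches L-position 0 → W
n=3: reaches L-position 1 → W
n=4: reaches L-position 1 → W
n=5: reaches L-position 1 → W
n=6: reaches L-position 1 → W
n=7: only reaches 5(W), 4(W), 3(W), 2(W), all W → L
n=8: only reaches 6(W), 5(W), 4(W), 3(W), all W → L
n=9: reaches L-position 7 → W
n=10: reaches L-position 8 → W
n=11: reaches L-position 8 → W
n=12: reaches L-position 8 → W
n=13: reaches L-position 8 → W
n=14: only reaches 12(W), 11(W), 10(W), 9(W), all W → L
n=15: only reaches 13(W), 12(W), 11(W), 10(W), all W → L
n=16: reaches L-position 14 → W
n=17: reaches L-position 15 → W
n=18: reaches L-position 15 → W
n=19: reaches L-position 15 → W
n=20: reaches L-position 15 → W
n=21: only reaches 19(W), 18(W), 17(W), 16(W), all W → L
n=22: only reaches 20(W), 19(W), 18(W), 17(W), all W → L
n=23: reaches L-position 21 → W
n=24: reaches L-position 22 → W
n=25: reaches L-position 22 → W
n=26: reaches L-position 22 → W
n=27: reaches L-position 22 → W
n=28: only reaches 26(W), 25(W), 24(W), 23(W), all W → L
n=29: only reaches 27(W), 26(W), 25(W), 24(W), all W → L
n=30: reaches L-position 28 → W
n=31: reaches L-position 29 → W
n=32: reaches L-position 29 → W
n=33: reaches L-position 29 → W
n=34: reaches L-position 29 → W
n=35: only reaches 33(W), 32(W), 31(W), 30(W), all W → L
n=36: only reaches 34(W), 33(W), 32(W), 31(W), all W → L
n=37: reaches L-position 35 → W
n=38: reaches L-position 36 → W
n=39: reaches L-position 36 → W
From 39, the L positions reachable in one move are: 36, 35. Any move reaching one of these is winning.

Remove 3, leaving 36.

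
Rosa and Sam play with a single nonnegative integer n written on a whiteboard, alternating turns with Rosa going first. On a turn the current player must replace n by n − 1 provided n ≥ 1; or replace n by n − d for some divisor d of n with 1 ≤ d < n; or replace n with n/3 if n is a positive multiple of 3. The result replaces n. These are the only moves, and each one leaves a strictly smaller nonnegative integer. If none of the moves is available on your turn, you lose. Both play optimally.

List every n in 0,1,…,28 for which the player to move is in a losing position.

0, 2, 5, 7, 9, 11, 13, 16, 19, 23, 25, 28

Use the standard recursion: the mover loses at a terminal position; elsewhere, the mover wins exactly when some move hands the opponent an L position.
n=0: no move → L
n=1: can move to 0, which is L ⇒ W
n=2: the only move is to 1(W), a W ⇒ L
n=3: can move to 2, which is L ⇒ W
n=4: can move to 2, which is L ⇒ W
n=5: the only move is to 4(W), a W ⇒ L
n=6: can move to 2, which is L ⇒ W
n=7: the only move is to 6(W), a W ⇒ L
n=8: can move to 7, which is L ⇒ W
n=9: moves to 3(W), 6(W), 8(W); every one is W ⇒ L
n=10: can move to 5, which is L ⇒ W
n=11: the only move is to 10(W), a W ⇒ L
n=12: can move to 9, which is L ⇒ W
n=13: the only move is to 12(W), a W ⇒ L
n=14: can move to 7, which is L ⇒ W
n=15: can move to 5, which is L ⇒ W
n=16: moves to 8(W), 12(W), 14(W), 15(W); every one is W ⇒ L
n=17: can move to 16, which is L ⇒ W
n=18: can move to 9, which is L ⇒ W
n=19: the only move is to 18(W), a W ⇒ L
n=20: can move to 16, which is L ⇒ W
n=21: can move to 7, which is L ⇒ W
n=22: can move to 11, which is L ⇒ W
n=23: the only move is to 22(W), a W ⇒ L
n=24: can move to 16, which is L ⇒ W
n=25: moves to 20(W), 24(W); every one is W ⇒ L
n=26: can move to 13, which is L ⇒ W
n=27: can move to 9, which is L ⇒ W
n=28: moves to 14(W), 21(W), 24(W), 26(W), 27(W); every one is W ⇒ L
The losing starting values of n are exactly the entries labelled L in this table (12 of them).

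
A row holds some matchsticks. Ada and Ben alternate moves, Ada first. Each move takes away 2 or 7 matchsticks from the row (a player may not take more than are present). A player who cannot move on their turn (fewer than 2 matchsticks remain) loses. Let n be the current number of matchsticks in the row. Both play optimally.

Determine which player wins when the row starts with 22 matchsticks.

Work bottom-up. With no move the player to move loses. Otherwise the position is W if at least one move leads to an L position for the opponent, and L if every move leads to a W.
n=0: no move → L
n=1: no move → L
n=2: can move to 0, which is L ⇒ W
n=3: can move to 1, which is L ⇒ W
n=4: the only move is to 2(W), a W ⇒ L
n=5: the only move is to 3(W), a W ⇒ L
n=6: can move to 4, which is L ⇒ W
n=7: can move to 5, which is L ⇒ W
n=8: can move to 1, which is L ⇒ W
n=9: moves to 7(W), 2(W); every one is W ⇒ L
n=10: moves to 8(W), 3(W); every one is W ⇒ L
n=11: can move to 9, which is L ⇒ W
n=12: can move to 10, which is L ⇒ W
n=13: moves to 11(W), 6(W); every one is W ⇒ L
n=14: moves to 12(W), 7(W); every one is W ⇒ L
n=15: can move to 13, which is L ⇒ W
n=16: can move to 14, which is L ⇒ W
n=17: can move to 10, which is L ⇒ W
n=18: moves to 16(W), 11(W); every one is W ⇒ L
n=19: moves to 17(W), 12(W); every one is W ⇒ L
n=20: can move to 18, which is L ⇒ W
n=21: can move to 19, which is L ⇒ W
n=22: moves to 20(W), 15(W); every one is W ⇒ L
Every move from 22 reaches a W position, so the mover loses.

Ben wins.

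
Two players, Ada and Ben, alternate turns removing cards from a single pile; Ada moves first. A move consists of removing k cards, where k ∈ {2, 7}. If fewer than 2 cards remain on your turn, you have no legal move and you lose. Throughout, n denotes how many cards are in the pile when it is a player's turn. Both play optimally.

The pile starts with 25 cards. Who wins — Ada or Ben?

Build the W/L table. Terminal = L. A non-terminal position is W if it has a move to some L; otherwise it is L.
n=0: no move → L
n=1: no move → L
n=2: →0(L), so W
n=3: →1(L), so W
n=4: →2(W) only, which is W, so L
n=5: →3(W) only, which is W, so L
n=6: →4(L), so W
n=7: →5(L), so W
n=8: →1(L), so W
n=9: →7(W), 2(W) — all W, so L
n=10: →8(W), 3(W) — all W, so L
n=11: →9(L), so W
n=12: →10(L), so W
n=13: →11(W), 6(W) — all W, so L
n=14: →12(W), 7(W) — all W, so L
n=15: →13(L), so W
n=16: →14(L), so W
n=17: →10(L), so W
n=18: →16(W), 11(W) — all W, so L
n=19: →17(W), 12(W) — all W, so L
n=20: →18(L), so W
n=21: →19(L), so W
n=22: →20(W), 15(W) — all W, so L
n=23: →21(W), 16(W) — all W, so L
n=24: →22(L), so W
n=25: →23(L), so W
The starting position 25 is W: Ada should remove 2, leaving 23, handing over an L position.

Ada wins.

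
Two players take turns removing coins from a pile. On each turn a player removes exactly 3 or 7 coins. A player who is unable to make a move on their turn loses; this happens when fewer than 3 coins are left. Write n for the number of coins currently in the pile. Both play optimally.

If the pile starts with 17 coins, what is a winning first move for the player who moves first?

Remove 7, leaving 10.

Classify positions by backward induction: terminal positions (no move available) are L. From any other position, the mover wins iff some move reaches an L.
n=0: no move → L
n=1: no move → L
n=2: no move → L
n=3: →0(L), so W
n=4: →1(L), so W
n=5: →2(L), so W
n=6: →3(W) only, which is W, so L
n=7: →0(L), so W
n=8: →1(L), so W
n=9: →6(L), so W
n=10: →7(W), 3(W) — all W, so L
n=11: →8(W), 4(W) — all W, so L
n=12: →9(W), 5(W) — all W, so L
n=13: →10(L), so W
n=14: →11(L), so W
n=15: →12(L), so W
n=16: →13(W), 9(W) — all W, so L
n=17: →10(L), so W
From 17, the L positions reachable in one move are: 10.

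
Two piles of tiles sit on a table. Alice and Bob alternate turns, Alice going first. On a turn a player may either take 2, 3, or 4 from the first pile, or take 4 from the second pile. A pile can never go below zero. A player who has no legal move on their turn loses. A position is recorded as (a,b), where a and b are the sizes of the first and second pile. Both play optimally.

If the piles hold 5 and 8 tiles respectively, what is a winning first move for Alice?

Move to (1,8).

Label each position W (a win for the player to move) or L (a loss). A position with no legal move is L; any other position is W exactly when some move reaches an L, and L when every move reaches a W.
No move ever increases a pile, so every position that can arise here has a ≤ 5 and b ≤ 8; it is enough to label the cells with 0 ≤ a ≤ 5 and 0 ≤ b ≤ 8.
Every move lowers a or b (never raises either), so fill the grid row by row in increasing a, and left to right within a row: each cell's successors are then already labelled.
      b=0  b=1  b=2  b=3  b=4  b=5  b=6  b=7  b=8
a=0:    L    L    L    L    W    W    W    W    L
a=1:    L    L    L    L    W    W    W    W    L
a=2:    W    W    W    W    L    L    L    L    W
a=3:    W    W    W    W    L    L    L    L    W
a=4:    W    W    W    W    W    W    W    W    W
a=5:    W    W    W    W    W    W    W    W    W
Cells with no legal move (terminal, hence L): (0,0), (0,1), (0,2), (0,3), (1,0), (1,1), (1,2), (1,3).
The remaining L cells, each justified by listing all of its moves:
(0,8): the only move is to (0,4)(W), a W ⇒ L
(1,8): the only move is to (1,4)(W), a W ⇒ L
(2,4): moves to (0,4)(W), (2,0)(W); every one is W ⇒ L
(2,5): moves to (0,5)(W), (2,1)(W); every one is W ⇒ L
(2,6): moves to (0,6)(W), (2,2)(W); every one is W ⇒ L
(2,7): moves to (0,7)(W), (2,3)(W); every one is W ⇒ L
(3,4): moves to (1,4)(W), (0,4)(W), (3,0)(W); every one is W ⇒ L
(3,5): moves to (1,5)(W), (0,5)(W), (3,1)(W); every one is W ⇒ L
(3,6): moves to (1,6)(W), (0,6)(W), (3,2)(W); every one is W ⇒ L
(3,7): moves to (1,7)(W), (0,7)(W), (3,3)(W); every one is W ⇒ L
Every other cell has at least one move into one of the L cells above, so it is W.
From (5,8), the L positions reachable in one move are: (1,8).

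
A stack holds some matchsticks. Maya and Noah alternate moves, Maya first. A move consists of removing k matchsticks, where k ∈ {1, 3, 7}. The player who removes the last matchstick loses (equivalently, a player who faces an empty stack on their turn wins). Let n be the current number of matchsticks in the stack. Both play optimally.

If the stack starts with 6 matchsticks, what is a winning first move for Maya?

Classify positions by backward induction: terminal positions (no move available) are W. From any other position, the mover wins iff some move reaches an L.
n=0: no move; the opponent has just taken the last matchstick and therefore loses → W
n=1: →0(W) only, which is W, so L
n=2: →1(L), so W
n=3: →2(W), 0(W) — all W, so L
n=4: →3(L), so W
n=5: →4(W), 2(W) — all W, so L
n=6: →5(L), so W
From 6, the L positions reachable in one move are: 5, 3. Any move reaching one of these is winning.

Remove 1, leaving 5.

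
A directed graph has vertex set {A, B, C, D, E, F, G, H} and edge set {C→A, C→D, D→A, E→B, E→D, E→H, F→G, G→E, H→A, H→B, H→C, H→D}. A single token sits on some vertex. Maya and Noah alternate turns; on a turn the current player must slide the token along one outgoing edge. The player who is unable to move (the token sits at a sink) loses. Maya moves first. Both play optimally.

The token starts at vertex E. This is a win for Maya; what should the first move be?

Move to B.

Label each position W (a win for the player to move) or L (a loss). A position with no legal move is L; any other position is W exactly when some move reaches an L, and L when every move reaches a W.
Every edge goes from a vertex to one that appears earlier in the order B, A, D, C, H, E, G, F, so processing vertices in that order labels each vertex after all of its successors.
B: no outgoing edge → L
A: no outgoing edge → L
D: W (go to A, an L position)
C: W (go to A, an L position)
H: W (go to A, an L position)
E: W (go to B, an L position)
G: L (sole option E(W) is W)
F: W (go to G, an L position)
From E, the L positions reachable in one move are: B.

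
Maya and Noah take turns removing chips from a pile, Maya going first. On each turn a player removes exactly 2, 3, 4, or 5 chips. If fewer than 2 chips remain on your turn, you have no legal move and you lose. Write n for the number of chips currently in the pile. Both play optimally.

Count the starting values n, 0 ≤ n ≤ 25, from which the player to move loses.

Label each position W (a win for the player to move) or L (a loss). A position with no legal move is L; any other position is W exactly when some move reaches an L, and L when every move reaches a W.
n=0: no move → L
n=1: no move → L
n=2: can move to 0, which is L ⇒ W
n=3: can move to 1, which is L ⇒ W
n=4: can move to 1, which is L ⇒ W
n=5: can move to 1, which is L ⇒ W
n=6: can move to 1, which is L ⇒ W
n=7: moves to 5(W), 4(W), 3(W), 2(W); every one is W ⇒ L
n=8: moves to 6(W), 5(W), 4(W), 3(W); every one is W ⇒ L
n=9: can move to 7, which is L ⇒ W
n=10: can move to 8, which is L ⇒ W
n=11: can move to 8, which is L ⇒ W
n=12: can move to 8, which is L ⇒ W
n=13: can move to 8, which is L ⇒ W
n=14: moves to 12(W), 11(W), 10(W), 9(W); every one is W ⇒ L
n=15: moves to 13(W), 12(W), 11(W), 10(W); every one is W ⇒ L
n=16: can move to 14, which is L ⇒ W
n=17: can move to 15, which is L ⇒ W
n=18: can move to 15, which is L ⇒ W
n=19: can move to 15, which is L ⇒ W
n=20: can move to 15, which is L ⇒ W
n=21: moves to 19(W), 18(W), 17(W), 16(W); every one is W ⇒ L
n=22: moves to 20(W), 19(W), 18(W), 17(W); every one is W ⇒ L
n=23: can move to 21, which is L ⇒ W
n=24: can move to 22, which is L ⇒ W
n=25: can move to 22, which is L ⇒ W
L entries with 0 ≤ n ≤ 25: n = 0, 1, 7, 8, 14, 15, 21, 22; that makes 8.

8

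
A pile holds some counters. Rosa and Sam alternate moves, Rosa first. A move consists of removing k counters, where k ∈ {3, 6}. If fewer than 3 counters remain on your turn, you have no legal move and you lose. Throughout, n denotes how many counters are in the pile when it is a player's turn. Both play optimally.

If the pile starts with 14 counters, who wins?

Rosa wins.

Work bottom-up. With no move the player to move loses. Otherwise the position is W if at least one move leads to an L position for the opponent, and L if every move leads to a W.
n=0: no move → L
n=1: no move → L
n=2: no move → L
n=3: →0(L), so W
n=4: →1(L), so W
n=5: →2(L), so W
n=6: →0(L), so W
n=7: →1(L), so W
n=8: →2(L), so W
n=9: →6(W), 3(W) — all W, so L
n=10: →7(W), 4(W) — all W, so L
n=11: →8(W), 5(W) — all W, so L
n=12: →9(L), so W
n=13: →10(L), so W
n=14: →11(L), so W
From 14 Rosa can remove 3, leaving 11, reaching an L position.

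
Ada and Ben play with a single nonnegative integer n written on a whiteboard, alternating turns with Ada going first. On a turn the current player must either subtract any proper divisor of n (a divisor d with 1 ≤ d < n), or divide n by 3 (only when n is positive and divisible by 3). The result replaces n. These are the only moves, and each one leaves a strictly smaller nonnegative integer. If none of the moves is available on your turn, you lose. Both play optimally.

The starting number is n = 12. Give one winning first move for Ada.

Label each position W (a win for the player to move) or L (a loss). A position with no legal move is L; any other position is W exactly when some move reaches an L, and L when every move reaches a W.
n=0: no move → L
n=1: no move → L
n=2: W (go to 1, an L position)
n=3: W (go to 1, an L position)
n=4: L (options 2(W), 3(W) are all W)
n=5: W (go to 4, an L position)
n=6: W (go to 4, an L position)
n=7: L (sole option 6(W) is W)
n=8: W (go to 4, an L position)
n=9: L (options 3(W), 6(W), 8(W) are all W)
n=10: W (go to 9, an L position)
n=11: L (sole option 10(W) is W)
n=12: W (go to 4, an L position)
From 12, the L positions reachable in one move are: 4, 9, 11. Any move reaching one of these is winning.

Move to 4.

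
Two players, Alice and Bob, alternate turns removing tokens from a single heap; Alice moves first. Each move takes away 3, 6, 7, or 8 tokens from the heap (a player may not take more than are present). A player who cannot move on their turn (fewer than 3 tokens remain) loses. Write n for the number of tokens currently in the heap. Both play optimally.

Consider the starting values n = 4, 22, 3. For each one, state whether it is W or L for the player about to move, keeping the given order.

Build the W/L table. Terminal = L. A non-terminal position is W if it has a move to some L; otherwise it is L.
n=0: no move → L
n=1: no move → L
n=2: no move → L
n=3: →0(L), so W
n=4: →1(L), so W
n=5: →2(L), so W
n=6: →0(L), so W
n=7: →1(L), so W
n=8: →2(L), so W
n=9: →2(L), so W
n=10: →2(L), so W
n=11: →8(W), 5(W), 4(W), 3(W) — all W, so L
n=12: →9(W), 6(W), 5(W), 4(W) — all W, so L
n=13: →10(W), 7(W), 6(W), 5(W) — all W, so L
n=14: →11(L), so W
n=15: →12(L), so W
n=16: →13(L), so W
n=17: →11(L), so W
n=18: →12(L), so W
n=19: →13(L), so W
n=20: →13(L), so W
n=21: →13(L), so W
n=22: →19(W), 16(W), 15(W), 14(W) — all W, so L

4: W, 22: L, 3: W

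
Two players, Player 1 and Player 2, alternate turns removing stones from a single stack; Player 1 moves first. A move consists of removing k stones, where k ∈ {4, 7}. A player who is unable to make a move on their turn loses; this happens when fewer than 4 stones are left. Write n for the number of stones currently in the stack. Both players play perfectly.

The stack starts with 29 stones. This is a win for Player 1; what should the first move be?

Work bottom-up. With no move the player to move loses. Otherwise the position is W if at least one move leads to an L position for the opponent, and L if every move leads to a W.
n=0: no move → L
n=1: no move → L
n=2: no move → L
n=3: no move → L
n=4: W (go to 0, an L position)
n=5: W (go to 1, an L position)
n=6: W (go to 2, an L position)
n=7: W (go to 3, an L position)
n=8: W (go to 1, an L position)
n=9: W (go to 2, an L position)
n=10: W (go to 3, an L position)
n=11: L (options 7(W), 4(W) are all W)
n=12: L (options 8(W), 5(W) are all W)
n=13: L (options 9(W), 6(W) are all W)
n=14: L (options 10(W), 7(W) are all W)
n=15: W (go to 11, an L position)
n=16: W (go to 12, an L position)
n=17: W (go to 13, an L position)
n=18: W (go to 14, an L position)
n=19: W (go to 12, an L position)
n=20: W (go to 13, an L position)
n=21: W (go to 14, an L position)
n=22: L (options 18(W), 15(W) are all W)
n=23: L (options 19(W), 16(W) are all W)
n=24: L (options 20(W), 17(W) are all W)
n=25: L (options 21(W), 18(W) are all W)
n=26: W (go to 22, an L position)
n=27: W (go to 23, an L position)
n=28: W (go to 24, an L position)
n=29: W (go to 25, an L position)
From 29, the L positions reachable in one move are: 25, 22. Any move reaching one of these is winning.

Remove 4, leaving 25.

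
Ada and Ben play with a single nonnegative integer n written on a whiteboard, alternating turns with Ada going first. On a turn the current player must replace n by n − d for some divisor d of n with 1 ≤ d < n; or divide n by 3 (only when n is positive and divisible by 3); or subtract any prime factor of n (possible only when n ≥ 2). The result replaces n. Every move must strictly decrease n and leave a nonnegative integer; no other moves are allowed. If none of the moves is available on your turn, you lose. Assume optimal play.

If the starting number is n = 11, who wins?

Build the W/L table. Terminal = L. A non-terminal position is W if it has a move to some L; otherwise it is L.
n=0: no move → L
n=1: no move → L
n=2: W (go to 0, an L position)
n=3: W (go to 0, an L position)
n=4: L (options 2(W), 3(W) are all W)
n=5: W (go to 0, an L position)
n=6: W (go to 4, an L position)
n=7: W (go to 0, an L position)
n=8: W (go to 4, an L position)
n=9: L (options 3(W), 6(W), 8(W) are all W)
n=10: W (go to 9, an L position)
n=11: W (go to 0, an L position)
The starting position 11 is W: Ada should move to 0, handing over an L position.

Ada wins.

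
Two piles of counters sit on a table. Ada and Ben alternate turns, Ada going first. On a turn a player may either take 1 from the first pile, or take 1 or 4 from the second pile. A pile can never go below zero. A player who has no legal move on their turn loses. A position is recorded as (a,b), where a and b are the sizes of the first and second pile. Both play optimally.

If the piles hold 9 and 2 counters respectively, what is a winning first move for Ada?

Move to (8,2).

Use the standard recursion: the mover loses at a terminal position; elsewhere, the mover wins exactly when some move hands the opponent an L position.
No move ever increases a pile, so every position that can arise here has a ≤ 9 and b ≤ 2; it is enough to label the cells with 0 ≤ a ≤ 9 and 0 ≤ b ≤ 2.
Every move lowers a or b (never raises either), so fill the grid row by row in increasing a, and left to right within a row: each cell's successors are then already labelled.
      b=0  b=1  b=2
a=0:    L    W    L
a=1:    W    L    W
a=2:    L    W    L
a=3:    W    L    W
a=4:    L    W    L
a=5:    W    L    W
a=6:    L    W    L
a=7:    W    L    W
a=8:    L    W    L
a=9:    W    L    W
Cells with no legal move (terminal, hence L): (0,0).
The remaining L cells, each justified by listing all of its moves:
(0,2): L (sole option (0,1)(W) is W)
(1,1): L (options (0,1)(W), (1,0)(W) are all W)
(2,0): L (sole option (1,0)(W) is W)
(2,2): L (options (1,2)(W), (2,1)(W) are all W)
(3,1): L (options (2,1)(W), (3,0)(W) are all W)
(4,0): L (sole option (3,0)(W) is W)
(4,2): L (options (3,2)(W), (4,1)(W) are all W)
(5,1): L (options (4,1)(W), (5,0)(W) are all W)
(6,0): L (sole option (5,0)(W) is W)
(6,2): L (options (5,2)(W), (6,1)(W) are all W)
(7,1): L (options (6,1)(W), (7,0)(W) are all W)
(8,0): L (sole option (7,0)(W) is W)
(8,2): L (options (7,2)(W), (8,1)(W) are all W)
(9,1): L (options (8,1)(W), (9,0)(W) are all W)
Every other cell has at least one move into one of the L cells above, so it is W.
From (9,2), the L positions reachable in one move are: (8,2), (9,1). Any move reaching one of these is winning.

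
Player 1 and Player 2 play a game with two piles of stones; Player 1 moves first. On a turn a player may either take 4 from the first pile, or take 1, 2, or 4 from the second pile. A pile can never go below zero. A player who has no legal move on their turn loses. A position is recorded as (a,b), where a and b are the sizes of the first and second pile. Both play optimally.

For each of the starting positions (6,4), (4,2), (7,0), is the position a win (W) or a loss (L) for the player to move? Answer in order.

Compute win/loss labels from the base case upward. A position with no move is L. Any other position is W if it can reach an L in one move, else L.
No move ever increases a pile, so every position that can arise here has a ≤ 7 and b ≤ 4; it is enough to label the cells with 0 ≤ a ≤ 7 and 0 ≤ b ≤ 4.
Every move lowers a or b (never raises either), so fill the grid row by row in increasing a, and left to right within a row: each cell's successors are then already labelled.
      b=0  b=1  b=2  b=3  b=4
a=0:    L    W    W    L    W
a=1:    L    W    W    L    W
a=2:    L    W    W    L    W
a=3:    L    W    W    L    W
a=4:    W    L    W    W    L
a=5:    W    L    W    W    L
a=6:    W    L    W    W    L
a=7:    W    L    W    W    L
Cells with no legal move (terminal, hence L): (0,0), (1,0), (2,0), (3,0).
The remaining L cells, each justified by listing all of its moves:
(0,3): L (options (0,2)(W), (0,1)(W) are all W)
(1,3): L (options (1,2)(W), (1,1)(W) are all W)
(2,3): L (options (2,2)(W), (2,1)(W) are all W)
(3,3): L (options (3,2)(W), (3,1)(W) are all W)
(4,1): L (options (0,1)(W), (4,0)(W) are all W)
(4,4): L (options (0,4)(W), (4,3)(W), (4,2)(W), (4,0)(W) are all W)
(5,1): L (options (1,1)(W), (5,0)(W) are all W)
(5,4): L (options (1,4)(W), (5,3)(W), (5,2)(W), (5,0)(W) are all W)
(6,1): L (options (2,1)(W), (6,0)(W) are all W)
(6,4): L (options (2,4)(W), (6,3)(W), (6,2)(W), (6,0)(W) are all W)
(7,1): L (options (3,1)(W), (7,0)(W) are all W)
(7,4): L (options (3,4)(W), (7,3)(W), (7,2)(W), (7,0)(W) are all W)
Every other cell has at least one move into one of the L cells above, so it is W.
(6,4): one of the L cells justified above, so L
(4,2): the move to (4,1) reaches an L cell, so W
(7,0): the move to (3,0) reaches an L cell, so W

(6,4): L, (4,2): W, (7,0): W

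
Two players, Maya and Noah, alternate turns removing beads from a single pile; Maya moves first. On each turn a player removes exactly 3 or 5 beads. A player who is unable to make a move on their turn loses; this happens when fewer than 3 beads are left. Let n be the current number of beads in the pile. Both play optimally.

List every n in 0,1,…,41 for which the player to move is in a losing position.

0, 1, 2, 8, 9, 10, 16, 17, 18, 24, 25, 26, 32, 33, 34, 40, 41

Positions with no move are L. A position that does have a move is losing for the player to move precisely when every available move leads to a winning position for the opponent. Fill in the labels:
n=0: no move → L
n=1: no move → L
n=2: no move → L
n=3: reaches L-position 0 → W
n=4: reaches L-position 1 → W
n=5: reaches L-position 2 → W
n=6: reaches L-position 1 → W
n=7: reaches L-position 2 → W
n=8: only reaches 5(W), 3(W), all W → L
n=9: only reaches 6(W), 4(W), all W → L
n=10: only reaches 7(W), 5(W), all W → L
n=11: reaches L-position 8 → W
n=12: reaches L-position 9 → W
n=13: reaches L-position 10 → W
n=14: reaches L-position 9 → W
n=15: reaches L-position 10 → W
n=16: only reaches 13(W), 11(W), all W → L
n=17: only reaches 14(W), 12(W), all W → L
n=18: only reaches 15(W), 13(W), all W → L
n=19: reaches L-position 16 → W
n=20: reaches L-position 17 → W
n=21: reaches L-position 18 → W
n=22: reaches L-position 17 → W
n=23: reaches L-position 18 → W
n=24: only reaches 21(W), 19(W), all W → L
n=25: only reaches 22(W), 20(W), all W → L
n=26: only reaches 23(W), 21(W), all W → L
n=27: reaches L-position 24 → W
n=28: reaches L-position 25 → W
n=29: reaches L-position 26 → W
n=30: reaches L-position 25 → W
n=31: reaches L-position 26 → W
n=32: only reaches 29(W), 27(W), all W → L
n=33: only reaches 30(W), 28(W), all W → L
n=34: only reaches 31(W), 29(W), all W → L
n=35: reaches L-position 32 → W
n=36: reaches L-position 33 → W
n=37: reaches L-position 34 → W
n=38: reaches L-position 33 → W
n=39: reaches L-position 34 → W
n=40: only reaches 37(W), 35(W), all W → L
n=41: only reaches 38(W), 36(W), all W → L
The losing starting values of n are exactly the entries labelled L in this table (17 of them).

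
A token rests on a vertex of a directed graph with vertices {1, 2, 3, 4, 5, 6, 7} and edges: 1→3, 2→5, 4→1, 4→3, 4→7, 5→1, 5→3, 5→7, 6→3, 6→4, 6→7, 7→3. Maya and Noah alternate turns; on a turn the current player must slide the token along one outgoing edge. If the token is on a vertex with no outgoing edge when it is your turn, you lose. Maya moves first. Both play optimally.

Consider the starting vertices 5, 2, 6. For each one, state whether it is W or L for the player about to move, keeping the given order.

Label each position W (a win for the player to move) or L (a loss). A position with no legal move is L; any other position is W exactly when some move reaches an L, and L when every move reaches a W.
Every edge goes from a vertex to one that appears earlier in the order 3, 1, 7, 4, 5, 6, 2, so processing vertices in that order labels each vertex after all of its successors.
3: no outgoing edge → L
1: →3(L), so W
7: →3(L), so W
4: →3(L), so W
5: →3(L), so W
6: →3(L), so W
2: →5(W) only, which is W, so L

5: W, 2: L, 6: W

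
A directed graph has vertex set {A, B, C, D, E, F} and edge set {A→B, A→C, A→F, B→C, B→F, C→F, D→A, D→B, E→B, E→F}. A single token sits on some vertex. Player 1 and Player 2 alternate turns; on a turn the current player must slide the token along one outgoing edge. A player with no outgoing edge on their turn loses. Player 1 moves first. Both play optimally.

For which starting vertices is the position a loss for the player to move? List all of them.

Classify positions by backward induction: terminal positions (no move available) are L. From any other position, the mover wins iff some move reaches an L.
Every edge goes from a vertex to one that appears earlier in the order F, C, B, E, A, D, so processing vertices in that order labels each vertex after all of its successors.
F: no outgoing edge → L
C: →F(L), so W
B: →F(L), so W
E: →F(L), so W
A: →F(L), so W
D: →A(W), B(W) — all W, so L
The losing starting vertices are exactly the entries labelled L in this table (2 of them).

D, F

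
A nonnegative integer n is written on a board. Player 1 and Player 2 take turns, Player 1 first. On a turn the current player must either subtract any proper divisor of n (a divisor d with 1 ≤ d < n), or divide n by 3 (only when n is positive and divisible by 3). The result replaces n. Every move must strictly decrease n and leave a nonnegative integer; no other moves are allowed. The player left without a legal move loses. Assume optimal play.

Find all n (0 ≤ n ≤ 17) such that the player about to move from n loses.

Compute win/loss labels from the base case upward. A position with no move is L. Any other position is W if it can reach an L in one move, else L.
n=0: no move → L
n=1: no move → L
n=2: can move to 1, which is L ⇒ W
n=3: can move to 1, which is L ⇒ W
n=4: moves to 2(W), 3(W); every one is W ⇒ L
n=5: can move to 4, which is L ⇒ W
n=6: can move to 4, which is L ⇒ W
n=7: the only move is to 6(W), a W ⇒ L
n=8: can move to 4, which is L ⇒ W
n=9: moves to 3(W), 6(W), 8(W); every one is W ⇒ L
n=10: can move to 9, which is L ⇒ W
n=11: the only move is to 10(W), a W ⇒ L
n=12: can move to 4, which is L ⇒ W
n=13: the only move is to 12(W), a W ⇒ L
n=14: can move to 7, which is L ⇒ W
n=15: moves to 5(W), 10(W), 12(W), 14(W); every one is W ⇒ L
n=16: can move to 15, which is L ⇒ W
n=17: the only move is to 16(W), a W ⇒ L
Reading off the rows marked L gives the requested list; there are 9 such values of n.

0, 1, 4, 7, 9, 11, 13, 15, 17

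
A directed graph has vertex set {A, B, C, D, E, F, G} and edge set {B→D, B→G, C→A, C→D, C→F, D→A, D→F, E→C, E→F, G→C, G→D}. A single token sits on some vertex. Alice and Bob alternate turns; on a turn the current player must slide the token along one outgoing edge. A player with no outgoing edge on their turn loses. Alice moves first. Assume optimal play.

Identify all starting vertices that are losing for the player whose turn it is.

A, F, G

Positions with no move are L. A position that does have a move is losing for the player to move precisely when every available move leads to a winning position for the opponent. Fill in the labels:
Every edge goes from a vertex to one that appears earlier in the order F, A, D, C, G, B, E, so processing vertices in that order labels each vertex after all of its successors.
F: no outgoing edge → L
A: no outgoing edge → L
D: W (go to A, an L position)
C: W (go to A, an L position)
G: L (options C(W), D(W) are all W)
B: W (go to G, an L position)
E: W (go to F, an L position)
Reading off the rows marked L gives the requested list; there are 3 such vertices.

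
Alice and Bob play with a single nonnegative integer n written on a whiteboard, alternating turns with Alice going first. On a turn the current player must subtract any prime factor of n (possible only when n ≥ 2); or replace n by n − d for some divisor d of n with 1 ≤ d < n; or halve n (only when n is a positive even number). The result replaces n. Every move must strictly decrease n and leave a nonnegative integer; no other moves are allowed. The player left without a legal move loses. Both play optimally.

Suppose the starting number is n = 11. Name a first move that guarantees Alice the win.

Positions with no move are L. A position that does have a move is losing for the player to move precisely when every available move leads to a winning position for the opponent. Fill in the labels:
n=0: no move → L
n=1: no move → L
n=2: W (go to 0, an L position)
n=3: W (go to 0, an L position)
n=4: L (options 2(W), 3(W) are all W)
n=5: W (go to 0, an L position)
n=6: W (go to 4, an L position)
n=7: W (go to 0, an L position)
n=8: W (go to 4, an L position)
n=9: L (options 6(W), 8(W) are all W)
n=10: W (go to 9, an L position)
n=11: W (go to 0, an L position)
From 11, the L positions reachable in one move are: 0.

Move to 0.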